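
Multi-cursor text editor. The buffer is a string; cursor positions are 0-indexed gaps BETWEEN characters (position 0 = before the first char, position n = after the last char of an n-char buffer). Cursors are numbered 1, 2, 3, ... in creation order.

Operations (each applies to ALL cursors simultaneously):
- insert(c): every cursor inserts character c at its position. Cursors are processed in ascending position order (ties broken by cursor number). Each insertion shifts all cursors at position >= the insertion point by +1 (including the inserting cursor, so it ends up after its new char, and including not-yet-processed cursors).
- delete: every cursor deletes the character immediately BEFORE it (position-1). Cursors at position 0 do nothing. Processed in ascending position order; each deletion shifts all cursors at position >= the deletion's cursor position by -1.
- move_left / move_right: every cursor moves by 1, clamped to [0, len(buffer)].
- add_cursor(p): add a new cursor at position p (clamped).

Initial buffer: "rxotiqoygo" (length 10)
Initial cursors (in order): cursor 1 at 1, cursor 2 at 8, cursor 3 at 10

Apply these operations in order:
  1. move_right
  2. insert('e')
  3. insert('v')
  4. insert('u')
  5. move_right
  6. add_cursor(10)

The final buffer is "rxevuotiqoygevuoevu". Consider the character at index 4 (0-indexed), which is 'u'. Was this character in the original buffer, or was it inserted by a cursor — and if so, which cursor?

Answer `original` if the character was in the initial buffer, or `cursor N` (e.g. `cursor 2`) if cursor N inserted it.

Answer: cursor 1

Derivation:
After op 1 (move_right): buffer="rxotiqoygo" (len 10), cursors c1@2 c2@9 c3@10, authorship ..........
After op 2 (insert('e')): buffer="rxeotiqoygeoe" (len 13), cursors c1@3 c2@11 c3@13, authorship ..1.......2.3
After op 3 (insert('v')): buffer="rxevotiqoygevoev" (len 16), cursors c1@4 c2@13 c3@16, authorship ..11.......22.33
After op 4 (insert('u')): buffer="rxevuotiqoygevuoevu" (len 19), cursors c1@5 c2@15 c3@19, authorship ..111.......222.333
After op 5 (move_right): buffer="rxevuotiqoygevuoevu" (len 19), cursors c1@6 c2@16 c3@19, authorship ..111.......222.333
After op 6 (add_cursor(10)): buffer="rxevuotiqoygevuoevu" (len 19), cursors c1@6 c4@10 c2@16 c3@19, authorship ..111.......222.333
Authorship (.=original, N=cursor N): . . 1 1 1 . . . . . . . 2 2 2 . 3 3 3
Index 4: author = 1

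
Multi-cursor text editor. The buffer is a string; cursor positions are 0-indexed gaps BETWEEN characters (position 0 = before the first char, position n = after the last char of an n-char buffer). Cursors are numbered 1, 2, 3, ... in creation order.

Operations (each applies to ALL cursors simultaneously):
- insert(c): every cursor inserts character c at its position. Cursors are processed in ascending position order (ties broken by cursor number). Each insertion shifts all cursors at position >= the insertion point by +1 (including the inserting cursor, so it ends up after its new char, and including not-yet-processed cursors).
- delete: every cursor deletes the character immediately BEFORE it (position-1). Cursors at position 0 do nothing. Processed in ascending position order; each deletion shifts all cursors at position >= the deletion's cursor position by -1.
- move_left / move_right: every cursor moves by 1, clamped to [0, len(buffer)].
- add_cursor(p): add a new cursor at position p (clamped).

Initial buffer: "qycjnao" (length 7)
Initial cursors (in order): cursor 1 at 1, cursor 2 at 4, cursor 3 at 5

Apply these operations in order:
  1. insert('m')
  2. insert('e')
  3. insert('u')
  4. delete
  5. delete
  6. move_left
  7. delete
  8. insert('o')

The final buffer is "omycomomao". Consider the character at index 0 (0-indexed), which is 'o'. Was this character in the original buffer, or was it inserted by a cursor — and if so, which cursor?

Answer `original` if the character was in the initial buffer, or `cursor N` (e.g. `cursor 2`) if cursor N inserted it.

After op 1 (insert('m')): buffer="qmycjmnmao" (len 10), cursors c1@2 c2@6 c3@8, authorship .1...2.3..
After op 2 (insert('e')): buffer="qmeycjmenmeao" (len 13), cursors c1@3 c2@8 c3@11, authorship .11...22.33..
After op 3 (insert('u')): buffer="qmeuycjmeunmeuao" (len 16), cursors c1@4 c2@10 c3@14, authorship .111...222.333..
After op 4 (delete): buffer="qmeycjmenmeao" (len 13), cursors c1@3 c2@8 c3@11, authorship .11...22.33..
After op 5 (delete): buffer="qmycjmnmao" (len 10), cursors c1@2 c2@6 c3@8, authorship .1...2.3..
After op 6 (move_left): buffer="qmycjmnmao" (len 10), cursors c1@1 c2@5 c3@7, authorship .1...2.3..
After op 7 (delete): buffer="mycmmao" (len 7), cursors c1@0 c2@3 c3@4, authorship 1..23..
After op 8 (insert('o')): buffer="omycomomao" (len 10), cursors c1@1 c2@5 c3@7, authorship 11..2233..
Authorship (.=original, N=cursor N): 1 1 . . 2 2 3 3 . .
Index 0: author = 1

Answer: cursor 1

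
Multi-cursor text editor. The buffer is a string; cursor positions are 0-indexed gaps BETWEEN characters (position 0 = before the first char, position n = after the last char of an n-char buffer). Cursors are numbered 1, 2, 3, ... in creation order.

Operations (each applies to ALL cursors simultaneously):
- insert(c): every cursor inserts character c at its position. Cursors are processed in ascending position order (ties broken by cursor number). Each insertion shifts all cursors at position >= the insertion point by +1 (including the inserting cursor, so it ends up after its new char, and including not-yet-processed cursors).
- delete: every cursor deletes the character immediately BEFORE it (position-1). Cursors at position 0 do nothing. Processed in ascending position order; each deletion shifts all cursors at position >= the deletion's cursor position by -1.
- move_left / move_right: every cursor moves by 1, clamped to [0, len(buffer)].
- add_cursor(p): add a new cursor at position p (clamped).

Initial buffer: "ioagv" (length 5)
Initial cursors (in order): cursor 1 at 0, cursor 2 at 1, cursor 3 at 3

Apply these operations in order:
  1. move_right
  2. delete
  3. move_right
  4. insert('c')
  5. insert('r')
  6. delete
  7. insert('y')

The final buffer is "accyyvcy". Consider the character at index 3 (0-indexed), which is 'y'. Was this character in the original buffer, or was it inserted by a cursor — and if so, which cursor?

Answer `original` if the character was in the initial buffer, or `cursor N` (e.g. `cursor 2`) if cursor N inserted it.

After op 1 (move_right): buffer="ioagv" (len 5), cursors c1@1 c2@2 c3@4, authorship .....
After op 2 (delete): buffer="av" (len 2), cursors c1@0 c2@0 c3@1, authorship ..
After op 3 (move_right): buffer="av" (len 2), cursors c1@1 c2@1 c3@2, authorship ..
After op 4 (insert('c')): buffer="accvc" (len 5), cursors c1@3 c2@3 c3@5, authorship .12.3
After op 5 (insert('r')): buffer="accrrvcr" (len 8), cursors c1@5 c2@5 c3@8, authorship .1212.33
After op 6 (delete): buffer="accvc" (len 5), cursors c1@3 c2@3 c3@5, authorship .12.3
After op 7 (insert('y')): buffer="accyyvcy" (len 8), cursors c1@5 c2@5 c3@8, authorship .1212.33
Authorship (.=original, N=cursor N): . 1 2 1 2 . 3 3
Index 3: author = 1

Answer: cursor 1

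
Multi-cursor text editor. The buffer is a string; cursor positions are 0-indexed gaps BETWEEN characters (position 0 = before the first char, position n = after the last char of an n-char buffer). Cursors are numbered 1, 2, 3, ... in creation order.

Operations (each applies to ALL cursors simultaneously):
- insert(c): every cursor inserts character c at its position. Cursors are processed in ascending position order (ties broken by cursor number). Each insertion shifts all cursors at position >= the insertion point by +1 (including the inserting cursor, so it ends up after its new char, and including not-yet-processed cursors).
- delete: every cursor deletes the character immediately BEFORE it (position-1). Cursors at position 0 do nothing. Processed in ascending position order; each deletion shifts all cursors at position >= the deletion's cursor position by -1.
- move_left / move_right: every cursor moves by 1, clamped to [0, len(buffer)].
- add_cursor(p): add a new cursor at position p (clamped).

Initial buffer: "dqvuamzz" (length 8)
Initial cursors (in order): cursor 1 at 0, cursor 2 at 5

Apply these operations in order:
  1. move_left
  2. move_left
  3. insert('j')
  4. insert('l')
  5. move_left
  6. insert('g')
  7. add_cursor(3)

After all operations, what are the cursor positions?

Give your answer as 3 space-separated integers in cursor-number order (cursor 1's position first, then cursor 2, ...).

After op 1 (move_left): buffer="dqvuamzz" (len 8), cursors c1@0 c2@4, authorship ........
After op 2 (move_left): buffer="dqvuamzz" (len 8), cursors c1@0 c2@3, authorship ........
After op 3 (insert('j')): buffer="jdqvjuamzz" (len 10), cursors c1@1 c2@5, authorship 1...2.....
After op 4 (insert('l')): buffer="jldqvjluamzz" (len 12), cursors c1@2 c2@7, authorship 11...22.....
After op 5 (move_left): buffer="jldqvjluamzz" (len 12), cursors c1@1 c2@6, authorship 11...22.....
After op 6 (insert('g')): buffer="jgldqvjgluamzz" (len 14), cursors c1@2 c2@8, authorship 111...222.....
After op 7 (add_cursor(3)): buffer="jgldqvjgluamzz" (len 14), cursors c1@2 c3@3 c2@8, authorship 111...222.....

Answer: 2 8 3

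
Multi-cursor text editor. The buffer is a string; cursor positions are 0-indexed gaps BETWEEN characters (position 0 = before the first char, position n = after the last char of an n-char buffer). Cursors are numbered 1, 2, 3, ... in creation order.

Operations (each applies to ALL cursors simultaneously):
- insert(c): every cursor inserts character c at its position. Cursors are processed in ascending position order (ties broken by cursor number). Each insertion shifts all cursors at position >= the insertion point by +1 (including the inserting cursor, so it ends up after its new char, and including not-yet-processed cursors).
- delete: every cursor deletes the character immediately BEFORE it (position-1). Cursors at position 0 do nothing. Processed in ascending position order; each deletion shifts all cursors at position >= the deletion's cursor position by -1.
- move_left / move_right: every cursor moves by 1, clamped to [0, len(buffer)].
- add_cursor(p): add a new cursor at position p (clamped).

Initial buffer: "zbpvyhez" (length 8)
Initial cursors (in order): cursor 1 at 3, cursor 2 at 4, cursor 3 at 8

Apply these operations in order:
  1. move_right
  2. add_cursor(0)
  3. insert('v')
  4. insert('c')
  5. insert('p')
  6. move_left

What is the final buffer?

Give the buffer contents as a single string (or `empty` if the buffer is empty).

After op 1 (move_right): buffer="zbpvyhez" (len 8), cursors c1@4 c2@5 c3@8, authorship ........
After op 2 (add_cursor(0)): buffer="zbpvyhez" (len 8), cursors c4@0 c1@4 c2@5 c3@8, authorship ........
After op 3 (insert('v')): buffer="vzbpvvyvhezv" (len 12), cursors c4@1 c1@6 c2@8 c3@12, authorship 4....1.2...3
After op 4 (insert('c')): buffer="vczbpvvcyvchezvc" (len 16), cursors c4@2 c1@8 c2@11 c3@16, authorship 44....11.22...33
After op 5 (insert('p')): buffer="vcpzbpvvcpyvcphezvcp" (len 20), cursors c4@3 c1@10 c2@14 c3@20, authorship 444....111.222...333
After op 6 (move_left): buffer="vcpzbpvvcpyvcphezvcp" (len 20), cursors c4@2 c1@9 c2@13 c3@19, authorship 444....111.222...333

Answer: vcpzbpvvcpyvcphezvcp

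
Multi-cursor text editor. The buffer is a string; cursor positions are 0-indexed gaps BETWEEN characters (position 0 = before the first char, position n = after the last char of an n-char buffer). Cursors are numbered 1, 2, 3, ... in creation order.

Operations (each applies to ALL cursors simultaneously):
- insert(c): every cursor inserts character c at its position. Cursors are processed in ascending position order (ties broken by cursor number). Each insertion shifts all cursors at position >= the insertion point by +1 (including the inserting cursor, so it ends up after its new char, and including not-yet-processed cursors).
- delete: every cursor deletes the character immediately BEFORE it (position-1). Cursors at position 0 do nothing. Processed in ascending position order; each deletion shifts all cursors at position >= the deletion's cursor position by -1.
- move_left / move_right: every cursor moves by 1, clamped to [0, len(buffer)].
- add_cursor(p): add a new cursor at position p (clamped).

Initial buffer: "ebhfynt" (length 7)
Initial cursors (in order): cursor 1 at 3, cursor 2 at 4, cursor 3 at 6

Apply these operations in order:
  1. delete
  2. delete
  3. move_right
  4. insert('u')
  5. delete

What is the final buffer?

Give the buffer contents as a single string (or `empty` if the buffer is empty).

Answer: t

Derivation:
After op 1 (delete): buffer="ebyt" (len 4), cursors c1@2 c2@2 c3@3, authorship ....
After op 2 (delete): buffer="t" (len 1), cursors c1@0 c2@0 c3@0, authorship .
After op 3 (move_right): buffer="t" (len 1), cursors c1@1 c2@1 c3@1, authorship .
After op 4 (insert('u')): buffer="tuuu" (len 4), cursors c1@4 c2@4 c3@4, authorship .123
After op 5 (delete): buffer="t" (len 1), cursors c1@1 c2@1 c3@1, authorship .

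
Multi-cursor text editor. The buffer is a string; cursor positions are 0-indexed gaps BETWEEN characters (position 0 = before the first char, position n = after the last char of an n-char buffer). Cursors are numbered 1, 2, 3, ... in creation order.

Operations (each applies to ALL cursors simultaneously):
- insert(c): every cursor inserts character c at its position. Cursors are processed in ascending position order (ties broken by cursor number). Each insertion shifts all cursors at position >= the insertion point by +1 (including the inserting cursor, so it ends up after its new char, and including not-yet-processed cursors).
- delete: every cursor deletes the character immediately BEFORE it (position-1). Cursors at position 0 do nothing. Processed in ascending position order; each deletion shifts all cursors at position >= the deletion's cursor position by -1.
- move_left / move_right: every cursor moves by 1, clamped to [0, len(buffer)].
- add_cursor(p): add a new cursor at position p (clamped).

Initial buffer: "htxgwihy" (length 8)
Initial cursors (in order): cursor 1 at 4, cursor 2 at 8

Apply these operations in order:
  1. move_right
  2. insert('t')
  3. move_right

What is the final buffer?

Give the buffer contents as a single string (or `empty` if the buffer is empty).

After op 1 (move_right): buffer="htxgwihy" (len 8), cursors c1@5 c2@8, authorship ........
After op 2 (insert('t')): buffer="htxgwtihyt" (len 10), cursors c1@6 c2@10, authorship .....1...2
After op 3 (move_right): buffer="htxgwtihyt" (len 10), cursors c1@7 c2@10, authorship .....1...2

Answer: htxgwtihyt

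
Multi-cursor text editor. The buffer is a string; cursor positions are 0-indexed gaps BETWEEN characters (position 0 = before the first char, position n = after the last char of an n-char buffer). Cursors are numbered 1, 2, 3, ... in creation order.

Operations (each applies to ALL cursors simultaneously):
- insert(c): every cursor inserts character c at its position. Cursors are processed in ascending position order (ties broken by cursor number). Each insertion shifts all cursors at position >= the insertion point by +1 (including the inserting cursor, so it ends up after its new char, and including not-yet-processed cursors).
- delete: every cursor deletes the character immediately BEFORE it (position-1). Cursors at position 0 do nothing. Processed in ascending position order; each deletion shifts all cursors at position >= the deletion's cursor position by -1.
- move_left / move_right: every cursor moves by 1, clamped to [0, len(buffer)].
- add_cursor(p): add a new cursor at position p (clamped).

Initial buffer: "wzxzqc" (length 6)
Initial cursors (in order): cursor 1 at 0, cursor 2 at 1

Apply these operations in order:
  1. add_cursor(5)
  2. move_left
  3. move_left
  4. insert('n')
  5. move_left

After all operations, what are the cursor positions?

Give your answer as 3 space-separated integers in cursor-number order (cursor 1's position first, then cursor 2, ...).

After op 1 (add_cursor(5)): buffer="wzxzqc" (len 6), cursors c1@0 c2@1 c3@5, authorship ......
After op 2 (move_left): buffer="wzxzqc" (len 6), cursors c1@0 c2@0 c3@4, authorship ......
After op 3 (move_left): buffer="wzxzqc" (len 6), cursors c1@0 c2@0 c3@3, authorship ......
After op 4 (insert('n')): buffer="nnwzxnzqc" (len 9), cursors c1@2 c2@2 c3@6, authorship 12...3...
After op 5 (move_left): buffer="nnwzxnzqc" (len 9), cursors c1@1 c2@1 c3@5, authorship 12...3...

Answer: 1 1 5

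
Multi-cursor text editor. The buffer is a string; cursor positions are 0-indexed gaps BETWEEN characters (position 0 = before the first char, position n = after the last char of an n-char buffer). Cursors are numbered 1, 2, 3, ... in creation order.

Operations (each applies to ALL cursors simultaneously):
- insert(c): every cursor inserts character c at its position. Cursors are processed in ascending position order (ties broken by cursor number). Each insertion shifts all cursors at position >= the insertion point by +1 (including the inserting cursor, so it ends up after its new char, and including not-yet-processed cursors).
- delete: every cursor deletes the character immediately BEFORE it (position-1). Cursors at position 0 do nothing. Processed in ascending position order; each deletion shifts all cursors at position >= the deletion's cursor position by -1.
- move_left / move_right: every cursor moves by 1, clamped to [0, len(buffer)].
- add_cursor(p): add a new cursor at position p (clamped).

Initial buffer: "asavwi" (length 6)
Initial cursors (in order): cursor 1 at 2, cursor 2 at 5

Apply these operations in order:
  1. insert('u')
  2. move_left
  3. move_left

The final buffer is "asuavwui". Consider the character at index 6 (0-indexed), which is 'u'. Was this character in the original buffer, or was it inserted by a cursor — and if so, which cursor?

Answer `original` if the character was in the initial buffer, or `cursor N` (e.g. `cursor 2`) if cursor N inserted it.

After op 1 (insert('u')): buffer="asuavwui" (len 8), cursors c1@3 c2@7, authorship ..1...2.
After op 2 (move_left): buffer="asuavwui" (len 8), cursors c1@2 c2@6, authorship ..1...2.
After op 3 (move_left): buffer="asuavwui" (len 8), cursors c1@1 c2@5, authorship ..1...2.
Authorship (.=original, N=cursor N): . . 1 . . . 2 .
Index 6: author = 2

Answer: cursor 2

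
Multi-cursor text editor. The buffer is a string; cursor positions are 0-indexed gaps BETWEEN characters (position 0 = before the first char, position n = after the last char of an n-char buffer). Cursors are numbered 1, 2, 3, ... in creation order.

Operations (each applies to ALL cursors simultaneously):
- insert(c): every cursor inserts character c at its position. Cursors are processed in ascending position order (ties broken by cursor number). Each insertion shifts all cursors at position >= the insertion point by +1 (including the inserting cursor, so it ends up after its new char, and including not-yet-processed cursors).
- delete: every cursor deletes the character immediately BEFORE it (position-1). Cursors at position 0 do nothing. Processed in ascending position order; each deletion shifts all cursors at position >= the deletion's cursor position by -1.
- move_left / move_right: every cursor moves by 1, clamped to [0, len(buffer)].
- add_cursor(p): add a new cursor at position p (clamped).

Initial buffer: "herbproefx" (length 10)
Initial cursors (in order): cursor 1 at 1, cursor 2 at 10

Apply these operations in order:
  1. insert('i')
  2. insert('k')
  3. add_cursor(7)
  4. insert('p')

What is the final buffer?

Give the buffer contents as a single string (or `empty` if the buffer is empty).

Answer: hikperbpproefxikp

Derivation:
After op 1 (insert('i')): buffer="hierbproefxi" (len 12), cursors c1@2 c2@12, authorship .1.........2
After op 2 (insert('k')): buffer="hikerbproefxik" (len 14), cursors c1@3 c2@14, authorship .11.........22
After op 3 (add_cursor(7)): buffer="hikerbproefxik" (len 14), cursors c1@3 c3@7 c2@14, authorship .11.........22
After op 4 (insert('p')): buffer="hikperbpproefxikp" (len 17), cursors c1@4 c3@9 c2@17, authorship .111....3.....222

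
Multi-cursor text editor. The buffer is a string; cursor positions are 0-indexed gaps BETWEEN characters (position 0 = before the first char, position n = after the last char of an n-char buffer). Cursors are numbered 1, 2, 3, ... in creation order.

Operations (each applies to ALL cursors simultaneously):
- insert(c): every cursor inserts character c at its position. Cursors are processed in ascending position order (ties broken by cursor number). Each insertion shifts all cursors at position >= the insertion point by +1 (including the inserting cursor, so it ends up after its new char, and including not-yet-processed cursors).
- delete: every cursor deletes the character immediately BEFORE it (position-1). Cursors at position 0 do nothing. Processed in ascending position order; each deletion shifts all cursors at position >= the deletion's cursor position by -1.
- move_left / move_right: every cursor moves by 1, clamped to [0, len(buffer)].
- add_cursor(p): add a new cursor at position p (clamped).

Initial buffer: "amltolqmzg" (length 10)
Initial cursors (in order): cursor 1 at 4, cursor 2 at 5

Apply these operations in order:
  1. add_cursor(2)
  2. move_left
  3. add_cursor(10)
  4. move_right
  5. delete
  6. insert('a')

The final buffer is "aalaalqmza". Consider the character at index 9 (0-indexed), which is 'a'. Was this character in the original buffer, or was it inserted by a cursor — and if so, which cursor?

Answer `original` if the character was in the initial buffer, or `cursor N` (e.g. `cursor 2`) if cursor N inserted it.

After op 1 (add_cursor(2)): buffer="amltolqmzg" (len 10), cursors c3@2 c1@4 c2@5, authorship ..........
After op 2 (move_left): buffer="amltolqmzg" (len 10), cursors c3@1 c1@3 c2@4, authorship ..........
After op 3 (add_cursor(10)): buffer="amltolqmzg" (len 10), cursors c3@1 c1@3 c2@4 c4@10, authorship ..........
After op 4 (move_right): buffer="amltolqmzg" (len 10), cursors c3@2 c1@4 c2@5 c4@10, authorship ..........
After op 5 (delete): buffer="allqmz" (len 6), cursors c3@1 c1@2 c2@2 c4@6, authorship ......
After op 6 (insert('a')): buffer="aalaalqmza" (len 10), cursors c3@2 c1@5 c2@5 c4@10, authorship .3.12....4
Authorship (.=original, N=cursor N): . 3 . 1 2 . . . . 4
Index 9: author = 4

Answer: cursor 4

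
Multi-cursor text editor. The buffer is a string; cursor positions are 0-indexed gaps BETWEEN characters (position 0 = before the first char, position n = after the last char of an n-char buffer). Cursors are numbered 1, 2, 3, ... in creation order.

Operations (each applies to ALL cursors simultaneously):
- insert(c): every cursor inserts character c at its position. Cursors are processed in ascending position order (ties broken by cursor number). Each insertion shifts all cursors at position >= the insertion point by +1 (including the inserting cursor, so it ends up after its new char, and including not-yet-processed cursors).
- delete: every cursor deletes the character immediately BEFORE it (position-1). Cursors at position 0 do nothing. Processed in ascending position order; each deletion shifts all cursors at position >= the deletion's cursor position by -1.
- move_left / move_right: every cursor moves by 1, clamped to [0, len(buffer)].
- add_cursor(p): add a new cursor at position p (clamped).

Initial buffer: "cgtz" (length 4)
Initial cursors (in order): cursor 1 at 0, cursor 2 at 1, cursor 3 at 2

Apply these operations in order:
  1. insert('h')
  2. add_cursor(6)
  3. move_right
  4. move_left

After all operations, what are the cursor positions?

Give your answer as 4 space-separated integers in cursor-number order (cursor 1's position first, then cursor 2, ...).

After op 1 (insert('h')): buffer="hchghtz" (len 7), cursors c1@1 c2@3 c3@5, authorship 1.2.3..
After op 2 (add_cursor(6)): buffer="hchghtz" (len 7), cursors c1@1 c2@3 c3@5 c4@6, authorship 1.2.3..
After op 3 (move_right): buffer="hchghtz" (len 7), cursors c1@2 c2@4 c3@6 c4@7, authorship 1.2.3..
After op 4 (move_left): buffer="hchghtz" (len 7), cursors c1@1 c2@3 c3@5 c4@6, authorship 1.2.3..

Answer: 1 3 5 6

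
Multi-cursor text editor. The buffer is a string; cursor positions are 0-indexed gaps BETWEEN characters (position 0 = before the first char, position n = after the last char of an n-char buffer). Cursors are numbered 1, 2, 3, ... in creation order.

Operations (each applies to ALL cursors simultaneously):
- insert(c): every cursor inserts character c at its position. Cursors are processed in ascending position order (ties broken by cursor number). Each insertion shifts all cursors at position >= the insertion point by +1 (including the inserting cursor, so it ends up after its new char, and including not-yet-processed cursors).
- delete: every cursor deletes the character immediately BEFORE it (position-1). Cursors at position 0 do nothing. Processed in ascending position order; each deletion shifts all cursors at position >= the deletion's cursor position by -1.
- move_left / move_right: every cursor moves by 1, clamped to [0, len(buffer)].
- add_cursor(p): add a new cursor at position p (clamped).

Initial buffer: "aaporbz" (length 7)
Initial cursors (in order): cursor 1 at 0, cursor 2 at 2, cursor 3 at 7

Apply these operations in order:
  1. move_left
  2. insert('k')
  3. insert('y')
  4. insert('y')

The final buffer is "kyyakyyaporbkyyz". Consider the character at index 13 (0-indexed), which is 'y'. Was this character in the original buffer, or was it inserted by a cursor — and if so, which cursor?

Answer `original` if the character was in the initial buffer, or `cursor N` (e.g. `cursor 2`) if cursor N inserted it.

Answer: cursor 3

Derivation:
After op 1 (move_left): buffer="aaporbz" (len 7), cursors c1@0 c2@1 c3@6, authorship .......
After op 2 (insert('k')): buffer="kakaporbkz" (len 10), cursors c1@1 c2@3 c3@9, authorship 1.2.....3.
After op 3 (insert('y')): buffer="kyakyaporbkyz" (len 13), cursors c1@2 c2@5 c3@12, authorship 11.22.....33.
After op 4 (insert('y')): buffer="kyyakyyaporbkyyz" (len 16), cursors c1@3 c2@7 c3@15, authorship 111.222.....333.
Authorship (.=original, N=cursor N): 1 1 1 . 2 2 2 . . . . . 3 3 3 .
Index 13: author = 3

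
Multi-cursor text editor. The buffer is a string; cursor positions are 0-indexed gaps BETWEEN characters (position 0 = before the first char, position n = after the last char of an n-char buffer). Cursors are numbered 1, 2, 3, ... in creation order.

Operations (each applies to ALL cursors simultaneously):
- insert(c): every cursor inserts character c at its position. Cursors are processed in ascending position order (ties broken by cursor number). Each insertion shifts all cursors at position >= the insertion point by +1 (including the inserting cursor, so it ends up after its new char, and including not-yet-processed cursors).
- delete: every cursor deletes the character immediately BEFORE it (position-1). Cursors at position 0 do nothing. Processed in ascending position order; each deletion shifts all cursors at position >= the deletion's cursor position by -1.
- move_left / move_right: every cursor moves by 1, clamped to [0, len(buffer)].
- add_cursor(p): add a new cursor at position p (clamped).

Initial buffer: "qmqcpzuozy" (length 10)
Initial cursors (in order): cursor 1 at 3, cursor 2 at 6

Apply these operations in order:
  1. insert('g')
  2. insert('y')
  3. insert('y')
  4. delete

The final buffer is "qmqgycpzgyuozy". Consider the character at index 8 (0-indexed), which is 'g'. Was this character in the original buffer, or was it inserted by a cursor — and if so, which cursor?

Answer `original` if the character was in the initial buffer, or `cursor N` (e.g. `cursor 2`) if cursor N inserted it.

After op 1 (insert('g')): buffer="qmqgcpzguozy" (len 12), cursors c1@4 c2@8, authorship ...1...2....
After op 2 (insert('y')): buffer="qmqgycpzgyuozy" (len 14), cursors c1@5 c2@10, authorship ...11...22....
After op 3 (insert('y')): buffer="qmqgyycpzgyyuozy" (len 16), cursors c1@6 c2@12, authorship ...111...222....
After op 4 (delete): buffer="qmqgycpzgyuozy" (len 14), cursors c1@5 c2@10, authorship ...11...22....
Authorship (.=original, N=cursor N): . . . 1 1 . . . 2 2 . . . .
Index 8: author = 2

Answer: cursor 2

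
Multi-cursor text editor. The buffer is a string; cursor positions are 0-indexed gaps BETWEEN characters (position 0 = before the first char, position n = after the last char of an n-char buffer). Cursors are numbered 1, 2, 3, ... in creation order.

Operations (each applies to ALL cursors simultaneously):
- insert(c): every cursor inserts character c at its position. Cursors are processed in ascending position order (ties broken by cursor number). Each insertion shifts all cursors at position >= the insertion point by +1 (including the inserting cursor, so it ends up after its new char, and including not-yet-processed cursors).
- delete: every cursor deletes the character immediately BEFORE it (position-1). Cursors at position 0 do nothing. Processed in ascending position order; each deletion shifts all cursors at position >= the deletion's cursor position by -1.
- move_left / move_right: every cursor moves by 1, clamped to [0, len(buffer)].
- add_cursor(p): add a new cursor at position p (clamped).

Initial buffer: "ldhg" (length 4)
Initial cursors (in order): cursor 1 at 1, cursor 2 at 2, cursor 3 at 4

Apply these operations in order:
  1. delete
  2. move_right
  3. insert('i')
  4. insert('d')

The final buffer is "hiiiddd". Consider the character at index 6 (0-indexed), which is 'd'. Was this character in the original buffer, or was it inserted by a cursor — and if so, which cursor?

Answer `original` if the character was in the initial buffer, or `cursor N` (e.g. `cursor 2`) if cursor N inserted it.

Answer: cursor 3

Derivation:
After op 1 (delete): buffer="h" (len 1), cursors c1@0 c2@0 c3@1, authorship .
After op 2 (move_right): buffer="h" (len 1), cursors c1@1 c2@1 c3@1, authorship .
After op 3 (insert('i')): buffer="hiii" (len 4), cursors c1@4 c2@4 c3@4, authorship .123
After op 4 (insert('d')): buffer="hiiiddd" (len 7), cursors c1@7 c2@7 c3@7, authorship .123123
Authorship (.=original, N=cursor N): . 1 2 3 1 2 3
Index 6: author = 3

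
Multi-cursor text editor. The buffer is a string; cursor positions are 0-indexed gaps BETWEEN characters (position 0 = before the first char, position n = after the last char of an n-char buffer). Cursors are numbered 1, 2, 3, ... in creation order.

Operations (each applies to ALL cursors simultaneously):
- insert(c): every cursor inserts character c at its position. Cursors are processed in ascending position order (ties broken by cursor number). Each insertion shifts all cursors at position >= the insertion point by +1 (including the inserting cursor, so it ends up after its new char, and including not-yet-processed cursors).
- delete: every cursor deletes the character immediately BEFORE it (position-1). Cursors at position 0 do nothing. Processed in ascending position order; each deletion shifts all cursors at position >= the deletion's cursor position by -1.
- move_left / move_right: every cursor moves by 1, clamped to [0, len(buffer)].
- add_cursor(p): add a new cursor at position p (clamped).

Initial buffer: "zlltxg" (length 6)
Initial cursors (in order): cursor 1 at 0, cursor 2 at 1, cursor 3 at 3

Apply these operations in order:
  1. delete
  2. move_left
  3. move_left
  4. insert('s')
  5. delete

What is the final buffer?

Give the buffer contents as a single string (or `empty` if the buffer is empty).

Answer: ltxg

Derivation:
After op 1 (delete): buffer="ltxg" (len 4), cursors c1@0 c2@0 c3@1, authorship ....
After op 2 (move_left): buffer="ltxg" (len 4), cursors c1@0 c2@0 c3@0, authorship ....
After op 3 (move_left): buffer="ltxg" (len 4), cursors c1@0 c2@0 c3@0, authorship ....
After op 4 (insert('s')): buffer="sssltxg" (len 7), cursors c1@3 c2@3 c3@3, authorship 123....
After op 5 (delete): buffer="ltxg" (len 4), cursors c1@0 c2@0 c3@0, authorship ....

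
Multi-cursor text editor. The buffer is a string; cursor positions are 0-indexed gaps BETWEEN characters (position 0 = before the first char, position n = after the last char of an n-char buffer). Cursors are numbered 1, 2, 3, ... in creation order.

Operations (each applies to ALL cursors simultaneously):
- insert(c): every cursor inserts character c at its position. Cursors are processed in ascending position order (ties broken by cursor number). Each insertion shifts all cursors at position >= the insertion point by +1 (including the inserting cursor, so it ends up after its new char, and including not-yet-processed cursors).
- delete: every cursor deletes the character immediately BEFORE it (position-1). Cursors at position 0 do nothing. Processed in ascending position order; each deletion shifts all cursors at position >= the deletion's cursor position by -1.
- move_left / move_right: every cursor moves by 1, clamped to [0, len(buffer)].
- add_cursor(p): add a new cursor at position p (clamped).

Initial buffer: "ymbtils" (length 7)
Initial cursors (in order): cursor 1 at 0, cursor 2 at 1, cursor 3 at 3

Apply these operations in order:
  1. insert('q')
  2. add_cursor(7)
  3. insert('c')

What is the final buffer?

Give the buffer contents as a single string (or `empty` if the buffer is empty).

Answer: qcyqcmbqctcils

Derivation:
After op 1 (insert('q')): buffer="qyqmbqtils" (len 10), cursors c1@1 c2@3 c3@6, authorship 1.2..3....
After op 2 (add_cursor(7)): buffer="qyqmbqtils" (len 10), cursors c1@1 c2@3 c3@6 c4@7, authorship 1.2..3....
After op 3 (insert('c')): buffer="qcyqcmbqctcils" (len 14), cursors c1@2 c2@5 c3@9 c4@11, authorship 11.22..33.4...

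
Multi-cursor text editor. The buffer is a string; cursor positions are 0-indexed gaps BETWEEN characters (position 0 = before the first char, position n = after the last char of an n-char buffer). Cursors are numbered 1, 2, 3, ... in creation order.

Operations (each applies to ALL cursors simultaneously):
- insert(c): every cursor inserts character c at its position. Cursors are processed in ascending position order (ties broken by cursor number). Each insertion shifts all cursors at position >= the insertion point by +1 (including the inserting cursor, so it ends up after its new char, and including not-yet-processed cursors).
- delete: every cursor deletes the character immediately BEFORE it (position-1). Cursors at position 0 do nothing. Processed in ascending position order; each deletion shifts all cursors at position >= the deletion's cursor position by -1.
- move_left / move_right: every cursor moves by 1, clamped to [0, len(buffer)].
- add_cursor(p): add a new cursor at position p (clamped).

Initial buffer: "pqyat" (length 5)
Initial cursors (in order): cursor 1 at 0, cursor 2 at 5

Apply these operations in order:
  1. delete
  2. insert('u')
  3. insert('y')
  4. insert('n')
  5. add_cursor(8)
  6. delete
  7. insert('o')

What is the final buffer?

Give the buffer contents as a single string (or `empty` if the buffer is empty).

Answer: uyopqyaoyo

Derivation:
After op 1 (delete): buffer="pqya" (len 4), cursors c1@0 c2@4, authorship ....
After op 2 (insert('u')): buffer="upqyau" (len 6), cursors c1@1 c2@6, authorship 1....2
After op 3 (insert('y')): buffer="uypqyauy" (len 8), cursors c1@2 c2@8, authorship 11....22
After op 4 (insert('n')): buffer="uynpqyauyn" (len 10), cursors c1@3 c2@10, authorship 111....222
After op 5 (add_cursor(8)): buffer="uynpqyauyn" (len 10), cursors c1@3 c3@8 c2@10, authorship 111....222
After op 6 (delete): buffer="uypqyay" (len 7), cursors c1@2 c3@6 c2@7, authorship 11....2
After op 7 (insert('o')): buffer="uyopqyaoyo" (len 10), cursors c1@3 c3@8 c2@10, authorship 111....322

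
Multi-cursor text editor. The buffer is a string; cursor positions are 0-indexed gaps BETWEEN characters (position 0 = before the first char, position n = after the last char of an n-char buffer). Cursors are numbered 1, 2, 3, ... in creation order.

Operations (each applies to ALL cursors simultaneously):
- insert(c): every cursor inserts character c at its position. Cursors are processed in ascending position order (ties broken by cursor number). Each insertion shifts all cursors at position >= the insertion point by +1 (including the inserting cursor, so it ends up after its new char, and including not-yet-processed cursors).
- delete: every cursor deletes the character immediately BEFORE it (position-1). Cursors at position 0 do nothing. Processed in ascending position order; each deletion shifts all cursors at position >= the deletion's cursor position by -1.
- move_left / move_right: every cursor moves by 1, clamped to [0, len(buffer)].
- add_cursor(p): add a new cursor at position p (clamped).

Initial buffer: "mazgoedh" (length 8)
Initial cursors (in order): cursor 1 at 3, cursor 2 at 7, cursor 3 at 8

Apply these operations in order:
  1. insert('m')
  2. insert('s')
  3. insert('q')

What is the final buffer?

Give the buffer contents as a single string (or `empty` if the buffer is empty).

Answer: mazmsqgoedmsqhmsq

Derivation:
After op 1 (insert('m')): buffer="mazmgoedmhm" (len 11), cursors c1@4 c2@9 c3@11, authorship ...1....2.3
After op 2 (insert('s')): buffer="mazmsgoedmshms" (len 14), cursors c1@5 c2@11 c3@14, authorship ...11....22.33
After op 3 (insert('q')): buffer="mazmsqgoedmsqhmsq" (len 17), cursors c1@6 c2@13 c3@17, authorship ...111....222.333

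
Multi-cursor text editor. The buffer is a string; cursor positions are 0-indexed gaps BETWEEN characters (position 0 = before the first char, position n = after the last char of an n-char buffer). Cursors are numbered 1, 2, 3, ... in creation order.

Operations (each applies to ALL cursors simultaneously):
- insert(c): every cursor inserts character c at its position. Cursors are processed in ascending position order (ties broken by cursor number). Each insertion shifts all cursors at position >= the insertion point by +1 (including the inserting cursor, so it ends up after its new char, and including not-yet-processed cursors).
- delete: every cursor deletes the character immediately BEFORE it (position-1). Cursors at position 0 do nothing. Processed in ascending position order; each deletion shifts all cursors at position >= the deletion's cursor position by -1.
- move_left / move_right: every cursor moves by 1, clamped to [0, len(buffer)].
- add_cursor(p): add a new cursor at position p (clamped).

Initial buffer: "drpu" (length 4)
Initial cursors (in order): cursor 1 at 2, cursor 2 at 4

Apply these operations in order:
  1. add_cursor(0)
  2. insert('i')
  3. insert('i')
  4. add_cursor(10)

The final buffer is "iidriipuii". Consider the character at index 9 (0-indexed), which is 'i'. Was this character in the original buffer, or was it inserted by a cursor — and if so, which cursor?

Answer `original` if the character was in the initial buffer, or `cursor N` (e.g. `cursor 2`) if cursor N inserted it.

After op 1 (add_cursor(0)): buffer="drpu" (len 4), cursors c3@0 c1@2 c2@4, authorship ....
After op 2 (insert('i')): buffer="idripui" (len 7), cursors c3@1 c1@4 c2@7, authorship 3..1..2
After op 3 (insert('i')): buffer="iidriipuii" (len 10), cursors c3@2 c1@6 c2@10, authorship 33..11..22
After op 4 (add_cursor(10)): buffer="iidriipuii" (len 10), cursors c3@2 c1@6 c2@10 c4@10, authorship 33..11..22
Authorship (.=original, N=cursor N): 3 3 . . 1 1 . . 2 2
Index 9: author = 2

Answer: cursor 2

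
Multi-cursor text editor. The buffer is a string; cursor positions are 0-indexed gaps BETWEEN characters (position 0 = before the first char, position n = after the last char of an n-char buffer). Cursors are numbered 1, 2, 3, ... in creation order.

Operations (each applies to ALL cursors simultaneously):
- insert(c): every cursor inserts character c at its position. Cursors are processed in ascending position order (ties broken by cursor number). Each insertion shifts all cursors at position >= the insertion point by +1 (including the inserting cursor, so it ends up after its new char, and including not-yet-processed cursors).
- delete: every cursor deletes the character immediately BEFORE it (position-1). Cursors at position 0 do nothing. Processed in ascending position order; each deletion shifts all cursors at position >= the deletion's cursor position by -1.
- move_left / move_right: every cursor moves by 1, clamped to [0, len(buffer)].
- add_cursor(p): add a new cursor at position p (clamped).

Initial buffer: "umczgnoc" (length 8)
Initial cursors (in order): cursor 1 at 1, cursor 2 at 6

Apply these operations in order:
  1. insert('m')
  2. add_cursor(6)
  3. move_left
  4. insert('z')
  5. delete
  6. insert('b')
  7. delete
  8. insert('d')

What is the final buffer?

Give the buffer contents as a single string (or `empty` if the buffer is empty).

After op 1 (insert('m')): buffer="ummczgnmoc" (len 10), cursors c1@2 c2@8, authorship .1.....2..
After op 2 (add_cursor(6)): buffer="ummczgnmoc" (len 10), cursors c1@2 c3@6 c2@8, authorship .1.....2..
After op 3 (move_left): buffer="ummczgnmoc" (len 10), cursors c1@1 c3@5 c2@7, authorship .1.....2..
After op 4 (insert('z')): buffer="uzmmczzgnzmoc" (len 13), cursors c1@2 c3@7 c2@10, authorship .11...3..22..
After op 5 (delete): buffer="ummczgnmoc" (len 10), cursors c1@1 c3@5 c2@7, authorship .1.....2..
After op 6 (insert('b')): buffer="ubmmczbgnbmoc" (len 13), cursors c1@2 c3@7 c2@10, authorship .11...3..22..
After op 7 (delete): buffer="ummczgnmoc" (len 10), cursors c1@1 c3@5 c2@7, authorship .1.....2..
After op 8 (insert('d')): buffer="udmmczdgndmoc" (len 13), cursors c1@2 c3@7 c2@10, authorship .11...3..22..

Answer: udmmczdgndmoc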